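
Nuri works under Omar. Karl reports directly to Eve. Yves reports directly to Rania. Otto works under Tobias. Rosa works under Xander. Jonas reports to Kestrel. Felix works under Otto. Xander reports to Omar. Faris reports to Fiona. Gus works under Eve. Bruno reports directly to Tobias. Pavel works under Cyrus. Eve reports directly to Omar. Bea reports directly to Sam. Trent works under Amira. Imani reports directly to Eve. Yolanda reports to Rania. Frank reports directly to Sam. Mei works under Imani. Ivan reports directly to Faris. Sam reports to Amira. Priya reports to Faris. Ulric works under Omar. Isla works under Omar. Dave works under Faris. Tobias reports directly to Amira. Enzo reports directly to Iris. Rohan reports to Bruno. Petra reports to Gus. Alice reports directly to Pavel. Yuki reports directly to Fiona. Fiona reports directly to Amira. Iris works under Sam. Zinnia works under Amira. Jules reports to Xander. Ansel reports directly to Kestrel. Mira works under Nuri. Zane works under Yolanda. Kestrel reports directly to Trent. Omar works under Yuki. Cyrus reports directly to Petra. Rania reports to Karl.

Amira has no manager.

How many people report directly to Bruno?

1

Bruno directly manages Rohan. That is 1 direct report.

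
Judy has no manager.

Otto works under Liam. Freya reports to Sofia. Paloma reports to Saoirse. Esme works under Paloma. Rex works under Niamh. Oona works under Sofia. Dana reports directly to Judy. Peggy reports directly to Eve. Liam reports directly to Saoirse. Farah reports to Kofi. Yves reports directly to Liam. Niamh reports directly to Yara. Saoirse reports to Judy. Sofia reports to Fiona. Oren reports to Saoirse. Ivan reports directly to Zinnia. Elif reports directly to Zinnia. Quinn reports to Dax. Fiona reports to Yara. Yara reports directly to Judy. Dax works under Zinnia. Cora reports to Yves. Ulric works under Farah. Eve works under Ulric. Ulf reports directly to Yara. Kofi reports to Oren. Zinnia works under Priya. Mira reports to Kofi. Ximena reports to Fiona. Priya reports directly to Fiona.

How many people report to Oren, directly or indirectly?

6

Oren directly manages Kofi. Under Kofi: Mira, Farah, Ulric, Eve, Peggy (5). That's 6 in total.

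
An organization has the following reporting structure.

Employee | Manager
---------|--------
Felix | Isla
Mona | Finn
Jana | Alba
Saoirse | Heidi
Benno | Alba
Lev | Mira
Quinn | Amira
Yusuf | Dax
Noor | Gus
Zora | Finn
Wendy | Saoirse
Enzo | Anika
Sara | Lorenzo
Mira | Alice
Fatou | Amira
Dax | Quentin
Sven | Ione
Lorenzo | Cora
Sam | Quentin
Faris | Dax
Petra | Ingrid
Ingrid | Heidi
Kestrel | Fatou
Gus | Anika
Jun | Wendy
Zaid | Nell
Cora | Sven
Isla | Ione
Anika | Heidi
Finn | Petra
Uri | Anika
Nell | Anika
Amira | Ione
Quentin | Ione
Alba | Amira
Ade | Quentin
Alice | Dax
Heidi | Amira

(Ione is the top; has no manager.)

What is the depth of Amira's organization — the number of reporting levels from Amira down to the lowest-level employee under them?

The longest chain under Amira runs Amira → Heidi → Ingrid → Petra → Finn → Zora, which is 5 levels below Amira.

5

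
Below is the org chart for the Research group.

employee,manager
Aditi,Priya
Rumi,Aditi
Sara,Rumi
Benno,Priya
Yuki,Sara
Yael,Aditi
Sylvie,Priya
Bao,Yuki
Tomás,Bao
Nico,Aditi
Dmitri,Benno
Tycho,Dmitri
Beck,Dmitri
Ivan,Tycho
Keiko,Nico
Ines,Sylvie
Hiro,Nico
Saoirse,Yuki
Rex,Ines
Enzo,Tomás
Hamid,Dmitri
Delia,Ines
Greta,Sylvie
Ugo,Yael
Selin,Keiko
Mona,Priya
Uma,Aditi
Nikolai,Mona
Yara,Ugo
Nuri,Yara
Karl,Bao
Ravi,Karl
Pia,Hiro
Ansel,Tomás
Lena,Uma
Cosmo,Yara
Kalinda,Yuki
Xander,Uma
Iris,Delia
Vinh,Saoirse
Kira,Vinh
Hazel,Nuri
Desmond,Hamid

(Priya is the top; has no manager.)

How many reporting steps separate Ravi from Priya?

7

Chain from Ravi up to Priya: Ravi → Karl → Bao → Yuki → Sara → Rumi → Aditi → Priya. That is 7 steps up, so Ravi is 7 levels below Priya.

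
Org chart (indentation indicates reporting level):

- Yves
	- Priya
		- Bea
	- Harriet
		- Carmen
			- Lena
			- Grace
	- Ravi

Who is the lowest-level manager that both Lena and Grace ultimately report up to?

Lena's chain of managers is Carmen, Harriet, Yves. Grace's chain of managers is Carmen, Harriet, Yves. The first manager that appears in both chains is Carmen.

Carmen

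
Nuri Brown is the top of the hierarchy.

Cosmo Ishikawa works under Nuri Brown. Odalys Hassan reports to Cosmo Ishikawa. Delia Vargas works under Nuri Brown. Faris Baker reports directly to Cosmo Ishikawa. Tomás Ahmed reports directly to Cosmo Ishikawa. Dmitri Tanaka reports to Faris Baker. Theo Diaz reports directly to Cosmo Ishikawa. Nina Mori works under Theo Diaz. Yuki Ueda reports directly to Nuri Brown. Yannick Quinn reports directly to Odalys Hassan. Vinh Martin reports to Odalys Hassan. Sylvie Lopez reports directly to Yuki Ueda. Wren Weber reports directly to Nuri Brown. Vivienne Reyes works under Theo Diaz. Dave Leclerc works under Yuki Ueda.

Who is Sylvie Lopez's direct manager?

Yuki Ueda

Sylvie Lopez reports directly to Yuki Ueda.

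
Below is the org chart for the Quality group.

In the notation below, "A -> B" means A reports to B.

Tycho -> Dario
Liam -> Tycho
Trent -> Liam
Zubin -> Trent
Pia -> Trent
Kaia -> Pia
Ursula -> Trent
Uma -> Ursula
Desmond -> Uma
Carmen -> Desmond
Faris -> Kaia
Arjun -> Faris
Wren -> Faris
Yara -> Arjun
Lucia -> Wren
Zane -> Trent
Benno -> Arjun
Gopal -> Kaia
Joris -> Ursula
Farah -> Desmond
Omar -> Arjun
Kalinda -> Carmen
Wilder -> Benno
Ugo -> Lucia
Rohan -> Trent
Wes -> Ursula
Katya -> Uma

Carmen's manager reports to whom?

Carmen reports to Desmond, and Desmond reports to Uma. So Carmen's skip-level manager is Uma.

Uma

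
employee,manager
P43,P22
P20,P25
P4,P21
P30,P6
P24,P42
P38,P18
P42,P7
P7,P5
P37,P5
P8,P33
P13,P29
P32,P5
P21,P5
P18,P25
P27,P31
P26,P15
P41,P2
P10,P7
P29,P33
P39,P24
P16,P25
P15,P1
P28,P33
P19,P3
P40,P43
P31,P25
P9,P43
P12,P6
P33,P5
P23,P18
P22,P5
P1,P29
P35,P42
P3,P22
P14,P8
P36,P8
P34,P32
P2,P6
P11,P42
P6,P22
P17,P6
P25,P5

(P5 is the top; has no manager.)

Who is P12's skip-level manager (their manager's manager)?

P12 reports to P6, and P6 reports to P22. So P12's skip-level manager is P22.

P22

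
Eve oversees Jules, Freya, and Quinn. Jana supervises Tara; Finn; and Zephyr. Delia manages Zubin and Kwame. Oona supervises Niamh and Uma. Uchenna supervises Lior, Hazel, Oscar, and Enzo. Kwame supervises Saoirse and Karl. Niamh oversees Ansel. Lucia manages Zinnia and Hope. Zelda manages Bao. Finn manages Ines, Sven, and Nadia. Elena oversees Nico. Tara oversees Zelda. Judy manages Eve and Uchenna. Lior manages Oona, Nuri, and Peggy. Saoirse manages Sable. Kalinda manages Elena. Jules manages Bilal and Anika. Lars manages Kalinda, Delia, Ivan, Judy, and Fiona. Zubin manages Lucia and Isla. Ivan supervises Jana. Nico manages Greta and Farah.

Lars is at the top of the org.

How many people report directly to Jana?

3

Jana directly manages Zephyr, Finn, Tara. That is 3 direct reports.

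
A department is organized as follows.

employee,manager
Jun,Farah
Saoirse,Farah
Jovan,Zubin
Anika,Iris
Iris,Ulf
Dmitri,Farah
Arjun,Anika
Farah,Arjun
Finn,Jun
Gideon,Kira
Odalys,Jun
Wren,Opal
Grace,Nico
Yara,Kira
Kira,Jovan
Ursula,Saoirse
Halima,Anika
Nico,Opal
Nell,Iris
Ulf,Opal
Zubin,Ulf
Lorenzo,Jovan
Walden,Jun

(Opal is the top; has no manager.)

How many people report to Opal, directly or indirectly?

Opal directly manages Ulf, Wren, Nico. Under Ulf: Zubin, Jovan, Lorenzo, Kira, Gideon, Yara, Iris, Anika, Halima, Arjun, Farah, Saoirse, Ursula, Dmitri, Jun, Walden, Odalys, Finn, Nell (19). Wren has no reports. Under Nico: Grace (1). So Opal's organization is 3 direct reports plus everyone under them: 20 + 1 + 2 = 23.

23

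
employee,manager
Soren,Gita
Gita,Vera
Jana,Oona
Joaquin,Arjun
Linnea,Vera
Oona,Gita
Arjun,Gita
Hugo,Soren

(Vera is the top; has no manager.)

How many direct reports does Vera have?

2

Vera directly manages Linnea, Gita. That is 2 direct reports.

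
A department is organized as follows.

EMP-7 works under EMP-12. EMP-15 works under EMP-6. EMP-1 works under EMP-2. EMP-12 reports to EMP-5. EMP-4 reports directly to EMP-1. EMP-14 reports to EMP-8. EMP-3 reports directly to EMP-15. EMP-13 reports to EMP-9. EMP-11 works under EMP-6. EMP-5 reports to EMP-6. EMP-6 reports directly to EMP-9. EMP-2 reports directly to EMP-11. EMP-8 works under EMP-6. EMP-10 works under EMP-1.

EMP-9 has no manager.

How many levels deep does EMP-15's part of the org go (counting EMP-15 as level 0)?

1

The longest chain under EMP-15 runs EMP-15 → EMP-3, which is 1 level below EMP-15.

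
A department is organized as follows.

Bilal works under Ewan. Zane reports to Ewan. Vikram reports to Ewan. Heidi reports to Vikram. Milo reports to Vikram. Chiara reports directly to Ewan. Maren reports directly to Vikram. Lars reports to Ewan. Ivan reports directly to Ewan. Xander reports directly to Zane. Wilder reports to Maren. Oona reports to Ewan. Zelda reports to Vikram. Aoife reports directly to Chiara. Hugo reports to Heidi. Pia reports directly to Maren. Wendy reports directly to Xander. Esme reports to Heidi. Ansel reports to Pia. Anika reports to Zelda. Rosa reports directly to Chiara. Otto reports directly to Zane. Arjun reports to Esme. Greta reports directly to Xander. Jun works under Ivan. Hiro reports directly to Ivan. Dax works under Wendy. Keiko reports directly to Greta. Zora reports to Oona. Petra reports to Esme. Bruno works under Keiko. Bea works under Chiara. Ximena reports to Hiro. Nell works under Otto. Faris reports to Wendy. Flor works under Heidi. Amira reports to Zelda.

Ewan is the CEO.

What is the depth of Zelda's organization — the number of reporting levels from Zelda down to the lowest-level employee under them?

The longest chain under Zelda runs Zelda → Amira, which is 1 level below Zelda.

1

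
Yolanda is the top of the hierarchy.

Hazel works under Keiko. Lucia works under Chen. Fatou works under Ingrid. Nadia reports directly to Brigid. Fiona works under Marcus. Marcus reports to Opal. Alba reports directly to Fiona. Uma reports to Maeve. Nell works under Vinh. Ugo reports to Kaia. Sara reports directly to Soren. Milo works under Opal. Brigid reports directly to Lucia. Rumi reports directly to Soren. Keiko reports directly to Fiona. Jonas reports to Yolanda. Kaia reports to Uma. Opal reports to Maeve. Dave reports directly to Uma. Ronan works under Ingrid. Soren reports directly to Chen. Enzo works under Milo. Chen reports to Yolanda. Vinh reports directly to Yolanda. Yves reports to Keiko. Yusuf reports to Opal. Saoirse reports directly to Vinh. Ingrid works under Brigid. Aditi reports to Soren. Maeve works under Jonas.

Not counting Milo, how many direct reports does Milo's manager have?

2

Milo reports to Opal. Opal's other direct reports are Marcus, Yusuf — 2 peers.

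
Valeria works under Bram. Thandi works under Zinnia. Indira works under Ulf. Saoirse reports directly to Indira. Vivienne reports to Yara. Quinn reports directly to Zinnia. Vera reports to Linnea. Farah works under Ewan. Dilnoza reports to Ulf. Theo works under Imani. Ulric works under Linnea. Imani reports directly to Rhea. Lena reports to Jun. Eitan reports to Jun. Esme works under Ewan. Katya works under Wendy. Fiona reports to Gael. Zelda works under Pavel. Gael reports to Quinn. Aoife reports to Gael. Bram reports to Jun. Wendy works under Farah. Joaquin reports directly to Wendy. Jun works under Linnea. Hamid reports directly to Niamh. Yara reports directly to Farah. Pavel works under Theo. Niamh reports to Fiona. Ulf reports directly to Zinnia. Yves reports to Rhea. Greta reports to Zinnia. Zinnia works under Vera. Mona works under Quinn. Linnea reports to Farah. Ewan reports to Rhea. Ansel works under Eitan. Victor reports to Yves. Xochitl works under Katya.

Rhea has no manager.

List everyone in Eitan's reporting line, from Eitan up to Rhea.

Eitan reports to Jun. Jun reports to Linnea. Linnea reports to Farah. Farah reports to Ewan. Ewan reports to Rhea. Rhea is at the top.

Eitan -> Jun -> Linnea -> Farah -> Ewan -> Rhea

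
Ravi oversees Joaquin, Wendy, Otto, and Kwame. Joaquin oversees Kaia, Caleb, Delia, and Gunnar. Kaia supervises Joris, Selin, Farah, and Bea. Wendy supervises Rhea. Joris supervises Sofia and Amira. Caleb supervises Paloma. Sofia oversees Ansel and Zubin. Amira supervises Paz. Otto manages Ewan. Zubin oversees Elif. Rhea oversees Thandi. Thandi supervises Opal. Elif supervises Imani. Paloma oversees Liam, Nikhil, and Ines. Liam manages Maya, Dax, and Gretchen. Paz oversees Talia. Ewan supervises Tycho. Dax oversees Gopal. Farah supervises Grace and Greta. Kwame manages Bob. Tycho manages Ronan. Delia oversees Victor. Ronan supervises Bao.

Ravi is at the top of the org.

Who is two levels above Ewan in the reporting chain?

Ewan reports to Otto, and Otto reports to Ravi. So Ewan's skip-level manager is Ravi.

Ravi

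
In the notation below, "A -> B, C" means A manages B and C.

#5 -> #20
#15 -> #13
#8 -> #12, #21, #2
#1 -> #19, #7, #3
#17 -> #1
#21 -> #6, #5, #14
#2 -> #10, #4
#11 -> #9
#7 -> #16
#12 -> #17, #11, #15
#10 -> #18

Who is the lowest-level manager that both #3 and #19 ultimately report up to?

#1

#3's chain of managers is #1, #17, #12, #8. #19's chain of managers is #1, #17, #12, #8. The first manager that appears in both chains is #1.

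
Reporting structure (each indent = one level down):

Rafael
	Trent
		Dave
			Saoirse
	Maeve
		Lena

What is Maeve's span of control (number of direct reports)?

Maeve directly manages Lena. That is 1 direct report.

1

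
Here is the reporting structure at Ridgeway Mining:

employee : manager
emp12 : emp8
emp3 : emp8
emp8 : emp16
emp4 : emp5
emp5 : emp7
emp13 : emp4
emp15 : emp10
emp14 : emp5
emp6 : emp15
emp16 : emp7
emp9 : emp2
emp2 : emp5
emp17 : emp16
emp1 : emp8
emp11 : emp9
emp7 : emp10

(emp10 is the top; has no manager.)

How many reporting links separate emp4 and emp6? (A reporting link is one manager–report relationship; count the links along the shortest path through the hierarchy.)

emp4 is 3 levels below emp10, and emp6 is 2 levels below emp10 (their lowest common manager). The shortest path runs up from emp4 to emp10 and back down to emp6: 3 + 2 = 5 links.

5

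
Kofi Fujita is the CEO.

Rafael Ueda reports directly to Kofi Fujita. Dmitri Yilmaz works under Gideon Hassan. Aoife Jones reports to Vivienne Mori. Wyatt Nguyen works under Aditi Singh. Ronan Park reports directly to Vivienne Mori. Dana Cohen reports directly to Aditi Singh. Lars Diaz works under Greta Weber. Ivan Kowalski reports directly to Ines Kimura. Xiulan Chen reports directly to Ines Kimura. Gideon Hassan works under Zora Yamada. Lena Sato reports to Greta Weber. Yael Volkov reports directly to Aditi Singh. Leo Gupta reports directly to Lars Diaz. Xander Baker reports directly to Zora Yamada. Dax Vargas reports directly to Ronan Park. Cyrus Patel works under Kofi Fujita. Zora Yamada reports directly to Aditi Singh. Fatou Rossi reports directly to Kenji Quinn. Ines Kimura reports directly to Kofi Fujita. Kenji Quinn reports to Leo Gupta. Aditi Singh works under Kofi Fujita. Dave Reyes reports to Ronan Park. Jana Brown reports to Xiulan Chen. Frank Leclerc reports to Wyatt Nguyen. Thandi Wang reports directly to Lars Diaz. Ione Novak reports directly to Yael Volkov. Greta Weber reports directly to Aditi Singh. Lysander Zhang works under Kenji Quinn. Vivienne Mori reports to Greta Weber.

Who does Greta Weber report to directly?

Aditi Singh

Greta Weber reports directly to Aditi Singh.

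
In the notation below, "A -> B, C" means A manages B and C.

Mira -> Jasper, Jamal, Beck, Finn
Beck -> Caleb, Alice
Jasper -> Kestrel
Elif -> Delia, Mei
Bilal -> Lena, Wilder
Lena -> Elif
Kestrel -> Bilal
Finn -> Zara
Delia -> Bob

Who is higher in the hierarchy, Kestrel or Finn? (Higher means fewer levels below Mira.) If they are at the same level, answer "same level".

Finn

Kestrel is 2 levels below Mira; Finn is 1. Finn is higher.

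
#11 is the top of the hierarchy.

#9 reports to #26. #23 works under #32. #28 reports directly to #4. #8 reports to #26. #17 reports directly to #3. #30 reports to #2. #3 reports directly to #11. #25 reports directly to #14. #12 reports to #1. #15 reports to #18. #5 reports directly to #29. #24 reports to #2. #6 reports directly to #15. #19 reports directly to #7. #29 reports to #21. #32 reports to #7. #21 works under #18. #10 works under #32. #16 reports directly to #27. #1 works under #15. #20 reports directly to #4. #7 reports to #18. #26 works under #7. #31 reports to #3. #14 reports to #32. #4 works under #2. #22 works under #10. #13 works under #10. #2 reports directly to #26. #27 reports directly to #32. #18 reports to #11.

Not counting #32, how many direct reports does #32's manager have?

2

#32 reports to #7. #7's other direct reports are #26, #19 — 2 peers.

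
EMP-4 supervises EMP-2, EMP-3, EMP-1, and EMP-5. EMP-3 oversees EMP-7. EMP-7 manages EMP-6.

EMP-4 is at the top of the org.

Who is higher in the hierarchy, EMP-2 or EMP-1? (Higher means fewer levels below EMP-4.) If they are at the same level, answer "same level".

Both EMP-2 and EMP-1 are 1 level below EMP-4.

same level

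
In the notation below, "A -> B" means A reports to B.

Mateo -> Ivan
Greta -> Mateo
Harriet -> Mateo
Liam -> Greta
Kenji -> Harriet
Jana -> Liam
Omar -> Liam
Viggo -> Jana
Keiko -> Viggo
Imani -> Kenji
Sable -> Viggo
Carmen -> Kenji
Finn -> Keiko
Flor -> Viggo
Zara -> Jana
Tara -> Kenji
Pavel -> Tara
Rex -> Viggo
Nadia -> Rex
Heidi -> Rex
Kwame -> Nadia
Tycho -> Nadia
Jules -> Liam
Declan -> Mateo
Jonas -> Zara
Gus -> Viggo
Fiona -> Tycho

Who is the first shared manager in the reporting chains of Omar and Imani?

Mateo

Omar's chain of managers is Liam, Greta, Mateo, Ivan. Imani's chain of managers is Kenji, Harriet, Mateo, Ivan. The first manager that appears in both chains is Mateo.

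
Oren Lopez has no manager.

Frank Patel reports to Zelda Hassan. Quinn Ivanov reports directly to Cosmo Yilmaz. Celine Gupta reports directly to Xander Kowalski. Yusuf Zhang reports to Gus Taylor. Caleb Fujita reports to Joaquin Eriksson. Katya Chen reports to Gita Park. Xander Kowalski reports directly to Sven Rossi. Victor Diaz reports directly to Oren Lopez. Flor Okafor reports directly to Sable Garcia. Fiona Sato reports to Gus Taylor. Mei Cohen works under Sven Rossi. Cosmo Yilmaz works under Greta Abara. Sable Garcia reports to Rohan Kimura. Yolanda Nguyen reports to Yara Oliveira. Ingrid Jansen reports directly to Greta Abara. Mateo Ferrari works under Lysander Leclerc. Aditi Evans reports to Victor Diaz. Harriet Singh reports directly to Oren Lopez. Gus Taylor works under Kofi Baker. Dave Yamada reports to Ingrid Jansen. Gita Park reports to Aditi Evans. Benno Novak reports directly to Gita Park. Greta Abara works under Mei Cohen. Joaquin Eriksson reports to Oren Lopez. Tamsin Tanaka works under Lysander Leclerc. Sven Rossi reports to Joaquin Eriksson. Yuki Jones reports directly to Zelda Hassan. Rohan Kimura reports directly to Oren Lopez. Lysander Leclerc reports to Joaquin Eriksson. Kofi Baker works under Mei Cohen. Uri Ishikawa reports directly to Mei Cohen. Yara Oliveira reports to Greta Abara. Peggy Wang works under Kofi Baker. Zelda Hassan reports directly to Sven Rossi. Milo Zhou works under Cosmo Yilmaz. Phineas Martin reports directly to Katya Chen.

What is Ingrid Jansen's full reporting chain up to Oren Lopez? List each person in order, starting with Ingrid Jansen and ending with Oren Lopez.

Ingrid Jansen -> Greta Abara -> Mei Cohen -> Sven Rossi -> Joaquin Eriksson -> Oren Lopez

Ingrid Jansen reports to Greta Abara. Greta Abara reports to Mei Cohen. Mei Cohen reports to Sven Rossi. Sven Rossi reports to Joaquin Eriksson. Joaquin Eriksson reports to Oren Lopez. Oren Lopez is at the top.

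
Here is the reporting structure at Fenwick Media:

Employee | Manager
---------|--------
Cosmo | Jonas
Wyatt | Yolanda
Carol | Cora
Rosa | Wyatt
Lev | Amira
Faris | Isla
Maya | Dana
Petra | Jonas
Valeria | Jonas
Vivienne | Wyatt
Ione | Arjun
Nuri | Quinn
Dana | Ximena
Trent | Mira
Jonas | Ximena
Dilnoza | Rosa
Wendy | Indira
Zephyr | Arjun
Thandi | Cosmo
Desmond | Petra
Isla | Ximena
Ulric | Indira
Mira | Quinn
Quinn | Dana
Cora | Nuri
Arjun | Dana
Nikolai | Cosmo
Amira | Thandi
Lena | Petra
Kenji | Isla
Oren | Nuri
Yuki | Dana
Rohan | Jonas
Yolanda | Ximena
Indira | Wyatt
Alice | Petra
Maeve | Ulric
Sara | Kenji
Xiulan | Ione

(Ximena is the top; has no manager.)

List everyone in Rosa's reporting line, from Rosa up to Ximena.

Rosa -> Wyatt -> Yolanda -> Ximena

Rosa reports to Wyatt. Wyatt reports to Yolanda. Yolanda reports to Ximena. Ximena is at the top.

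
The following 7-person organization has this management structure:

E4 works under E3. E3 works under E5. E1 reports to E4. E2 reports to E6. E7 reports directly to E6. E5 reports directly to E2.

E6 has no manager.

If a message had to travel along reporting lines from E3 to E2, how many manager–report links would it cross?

E3 is in E2's organization: the chain from E3 up to E2 is E3 → E5 → E2, which is 2 links.

2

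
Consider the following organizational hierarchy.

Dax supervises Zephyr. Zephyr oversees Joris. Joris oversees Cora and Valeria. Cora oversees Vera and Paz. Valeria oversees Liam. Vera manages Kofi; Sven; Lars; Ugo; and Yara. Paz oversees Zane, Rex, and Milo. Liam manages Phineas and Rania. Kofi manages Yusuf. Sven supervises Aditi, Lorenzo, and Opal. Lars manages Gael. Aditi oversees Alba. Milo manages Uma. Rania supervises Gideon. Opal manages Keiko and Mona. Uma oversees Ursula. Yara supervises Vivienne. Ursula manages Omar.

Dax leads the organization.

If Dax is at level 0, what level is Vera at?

4

Chain from Vera up to Dax: Vera → Cora → Joris → Zephyr → Dax. That is 4 steps up, so Vera is 4 levels below Dax.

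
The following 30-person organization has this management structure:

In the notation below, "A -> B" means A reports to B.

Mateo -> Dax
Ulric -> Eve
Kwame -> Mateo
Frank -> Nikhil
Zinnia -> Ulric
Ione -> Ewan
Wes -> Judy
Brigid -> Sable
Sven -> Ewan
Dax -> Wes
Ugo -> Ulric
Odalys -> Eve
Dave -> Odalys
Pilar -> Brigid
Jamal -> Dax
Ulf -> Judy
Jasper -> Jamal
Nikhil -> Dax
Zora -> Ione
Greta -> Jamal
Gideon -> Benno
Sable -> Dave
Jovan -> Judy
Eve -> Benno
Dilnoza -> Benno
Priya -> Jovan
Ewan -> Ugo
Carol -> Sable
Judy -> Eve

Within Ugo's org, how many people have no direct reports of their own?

The people in Ugo's organization with no one reporting to them are Zora, Sven. That is 2.

2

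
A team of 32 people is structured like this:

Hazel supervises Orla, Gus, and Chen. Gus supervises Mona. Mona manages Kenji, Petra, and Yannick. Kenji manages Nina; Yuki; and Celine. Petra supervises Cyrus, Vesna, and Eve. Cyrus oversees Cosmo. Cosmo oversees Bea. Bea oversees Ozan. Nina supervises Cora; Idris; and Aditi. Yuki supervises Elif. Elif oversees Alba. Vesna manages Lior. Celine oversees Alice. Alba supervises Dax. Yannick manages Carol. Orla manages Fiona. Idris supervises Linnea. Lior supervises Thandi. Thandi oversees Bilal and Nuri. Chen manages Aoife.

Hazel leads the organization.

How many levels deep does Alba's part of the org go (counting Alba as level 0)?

1

The longest chain under Alba runs Alba → Dax, which is 1 level below Alba.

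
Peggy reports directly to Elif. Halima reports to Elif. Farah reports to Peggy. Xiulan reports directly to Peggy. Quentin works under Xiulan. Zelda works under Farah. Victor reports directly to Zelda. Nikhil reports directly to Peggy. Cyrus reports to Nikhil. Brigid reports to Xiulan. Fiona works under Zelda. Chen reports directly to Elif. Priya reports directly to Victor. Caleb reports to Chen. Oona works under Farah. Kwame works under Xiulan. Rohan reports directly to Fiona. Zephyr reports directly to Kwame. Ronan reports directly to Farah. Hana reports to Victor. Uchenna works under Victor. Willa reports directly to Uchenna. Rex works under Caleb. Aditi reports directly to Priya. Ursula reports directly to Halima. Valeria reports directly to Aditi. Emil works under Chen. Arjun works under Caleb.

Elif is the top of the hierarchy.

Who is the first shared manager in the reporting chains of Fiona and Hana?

Fiona's chain of managers is Zelda, Farah, Peggy, Elif. Hana's chain of managers is Victor, Zelda, Farah, Peggy, Elif. The first manager that appears in both chains is Zelda.

Zelda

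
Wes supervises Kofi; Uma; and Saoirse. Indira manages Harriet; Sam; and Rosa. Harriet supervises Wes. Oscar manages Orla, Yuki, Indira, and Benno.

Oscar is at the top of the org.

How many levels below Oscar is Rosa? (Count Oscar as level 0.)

2

Chain from Rosa up to Oscar: Rosa → Indira → Oscar. That is 2 steps up, so Rosa is 2 levels below Oscar.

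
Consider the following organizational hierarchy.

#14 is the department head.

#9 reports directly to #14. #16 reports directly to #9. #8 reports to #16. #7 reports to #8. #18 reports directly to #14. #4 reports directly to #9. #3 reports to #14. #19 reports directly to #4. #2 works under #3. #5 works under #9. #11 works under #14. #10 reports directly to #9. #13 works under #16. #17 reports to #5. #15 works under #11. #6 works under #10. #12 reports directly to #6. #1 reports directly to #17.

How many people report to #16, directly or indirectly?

3

#16 directly manages #8, #13. Under #8: #7 (1). #13 has no reports. So #16's organization is 2 direct reports plus everyone under them: 2 + 1 = 3.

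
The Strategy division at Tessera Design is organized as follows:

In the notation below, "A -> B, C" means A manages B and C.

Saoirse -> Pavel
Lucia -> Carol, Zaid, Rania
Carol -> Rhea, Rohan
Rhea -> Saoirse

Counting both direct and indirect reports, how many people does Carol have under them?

4

Carol directly manages Rhea, Rohan. Under Rhea: Saoirse, Pavel (2). Rohan has no reports. So Carol's organization is 2 direct reports plus everyone under them: 3 + 1 = 4.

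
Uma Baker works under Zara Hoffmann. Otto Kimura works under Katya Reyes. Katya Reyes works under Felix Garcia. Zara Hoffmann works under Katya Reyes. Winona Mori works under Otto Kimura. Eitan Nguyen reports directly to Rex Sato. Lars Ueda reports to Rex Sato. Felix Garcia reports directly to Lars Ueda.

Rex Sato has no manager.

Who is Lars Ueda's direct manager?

Rex Sato

Lars Ueda reports directly to Rex Sato.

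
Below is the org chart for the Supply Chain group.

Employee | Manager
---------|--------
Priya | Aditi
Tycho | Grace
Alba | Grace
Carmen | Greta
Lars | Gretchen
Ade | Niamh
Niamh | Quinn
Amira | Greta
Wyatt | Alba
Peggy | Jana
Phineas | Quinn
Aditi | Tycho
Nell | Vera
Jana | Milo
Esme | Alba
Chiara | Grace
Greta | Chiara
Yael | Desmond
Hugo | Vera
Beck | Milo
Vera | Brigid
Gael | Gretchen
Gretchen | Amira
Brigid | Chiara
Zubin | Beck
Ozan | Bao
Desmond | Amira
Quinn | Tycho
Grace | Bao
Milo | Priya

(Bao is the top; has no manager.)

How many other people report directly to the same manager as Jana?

Jana reports to Milo. Milo's other direct reports are Beck — 1 peer.

1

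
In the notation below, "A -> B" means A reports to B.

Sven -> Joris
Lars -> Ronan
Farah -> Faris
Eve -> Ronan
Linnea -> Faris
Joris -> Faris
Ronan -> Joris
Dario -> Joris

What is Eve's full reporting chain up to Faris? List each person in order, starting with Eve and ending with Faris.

Eve -> Ronan -> Joris -> Faris

Eve reports to Ronan. Ronan reports to Joris. Joris reports to Faris. Faris is at the top.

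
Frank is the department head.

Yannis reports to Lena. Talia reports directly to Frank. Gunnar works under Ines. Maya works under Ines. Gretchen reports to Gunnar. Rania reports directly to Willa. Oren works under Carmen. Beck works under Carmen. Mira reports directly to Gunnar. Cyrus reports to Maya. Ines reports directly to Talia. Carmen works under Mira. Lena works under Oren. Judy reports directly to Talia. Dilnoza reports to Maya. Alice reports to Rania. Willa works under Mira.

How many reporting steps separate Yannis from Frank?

8

Chain from Yannis up to Frank: Yannis → Lena → Oren → Carmen → Mira → Gunnar → Ines → Talia → Frank. That is 8 steps up, so Yannis is 8 levels below Frank.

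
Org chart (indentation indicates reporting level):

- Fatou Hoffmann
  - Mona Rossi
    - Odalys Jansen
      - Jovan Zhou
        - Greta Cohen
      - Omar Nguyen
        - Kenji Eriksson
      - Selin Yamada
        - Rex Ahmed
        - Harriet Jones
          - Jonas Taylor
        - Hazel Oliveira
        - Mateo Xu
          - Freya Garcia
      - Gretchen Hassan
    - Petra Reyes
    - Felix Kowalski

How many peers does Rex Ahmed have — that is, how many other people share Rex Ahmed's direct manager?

Rex Ahmed reports to Selin Yamada. Selin Yamada's other direct reports are Harriet Jones, Hazel Oliveira, Mateo Xu — 3 peers.

3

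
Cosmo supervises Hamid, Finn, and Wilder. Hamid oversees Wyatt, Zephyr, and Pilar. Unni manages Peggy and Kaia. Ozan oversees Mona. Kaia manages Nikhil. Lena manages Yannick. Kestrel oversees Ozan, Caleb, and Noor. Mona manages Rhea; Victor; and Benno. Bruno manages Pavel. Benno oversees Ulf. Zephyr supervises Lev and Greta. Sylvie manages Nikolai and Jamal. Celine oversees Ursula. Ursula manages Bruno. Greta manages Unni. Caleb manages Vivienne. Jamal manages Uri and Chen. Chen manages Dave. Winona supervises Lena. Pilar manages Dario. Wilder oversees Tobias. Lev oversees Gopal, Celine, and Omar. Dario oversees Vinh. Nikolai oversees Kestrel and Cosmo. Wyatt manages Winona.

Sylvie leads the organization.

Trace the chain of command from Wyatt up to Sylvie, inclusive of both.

Wyatt -> Hamid -> Cosmo -> Nikolai -> Sylvie

Wyatt reports to Hamid. Hamid reports to Cosmo. Cosmo reports to Nikolai. Nikolai reports to Sylvie. Sylvie is at the top.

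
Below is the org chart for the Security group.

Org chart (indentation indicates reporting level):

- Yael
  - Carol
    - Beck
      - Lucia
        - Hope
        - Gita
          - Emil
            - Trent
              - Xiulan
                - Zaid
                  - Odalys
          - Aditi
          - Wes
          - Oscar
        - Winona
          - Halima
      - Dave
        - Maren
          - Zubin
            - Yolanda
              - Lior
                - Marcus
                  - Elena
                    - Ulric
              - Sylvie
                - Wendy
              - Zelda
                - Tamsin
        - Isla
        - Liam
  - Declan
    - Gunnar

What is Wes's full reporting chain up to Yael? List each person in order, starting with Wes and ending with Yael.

Wes -> Gita -> Lucia -> Beck -> Carol -> Yael

Wes reports to Gita. Gita reports to Lucia. Lucia reports to Beck. Beck reports to Carol. Carol reports to Yael. Yael is at the top.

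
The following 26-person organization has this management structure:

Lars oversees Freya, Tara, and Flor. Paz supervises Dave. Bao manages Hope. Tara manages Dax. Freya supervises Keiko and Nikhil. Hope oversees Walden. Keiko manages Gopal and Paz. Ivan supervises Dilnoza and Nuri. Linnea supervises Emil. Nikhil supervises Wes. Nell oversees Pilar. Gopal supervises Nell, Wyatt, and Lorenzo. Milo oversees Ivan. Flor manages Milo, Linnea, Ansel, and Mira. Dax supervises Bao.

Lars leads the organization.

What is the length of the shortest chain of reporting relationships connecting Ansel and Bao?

Ansel is 2 levels below Lars, and Bao is 3 levels below Lars (their lowest common manager). The shortest path runs up from Ansel to Lars and back down to Bao: 2 + 3 = 5 links.

5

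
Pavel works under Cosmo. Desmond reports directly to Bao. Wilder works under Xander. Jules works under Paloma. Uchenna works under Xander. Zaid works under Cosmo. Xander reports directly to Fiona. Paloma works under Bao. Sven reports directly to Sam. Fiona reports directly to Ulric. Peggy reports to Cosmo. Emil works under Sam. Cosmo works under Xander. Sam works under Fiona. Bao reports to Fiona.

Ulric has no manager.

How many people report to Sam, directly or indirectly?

2

Sam directly manages Emil, Sven. Emil has no reports. Sven has no reports. So Sam's organization is 2 direct reports plus everyone under them: 1 + 1 = 2.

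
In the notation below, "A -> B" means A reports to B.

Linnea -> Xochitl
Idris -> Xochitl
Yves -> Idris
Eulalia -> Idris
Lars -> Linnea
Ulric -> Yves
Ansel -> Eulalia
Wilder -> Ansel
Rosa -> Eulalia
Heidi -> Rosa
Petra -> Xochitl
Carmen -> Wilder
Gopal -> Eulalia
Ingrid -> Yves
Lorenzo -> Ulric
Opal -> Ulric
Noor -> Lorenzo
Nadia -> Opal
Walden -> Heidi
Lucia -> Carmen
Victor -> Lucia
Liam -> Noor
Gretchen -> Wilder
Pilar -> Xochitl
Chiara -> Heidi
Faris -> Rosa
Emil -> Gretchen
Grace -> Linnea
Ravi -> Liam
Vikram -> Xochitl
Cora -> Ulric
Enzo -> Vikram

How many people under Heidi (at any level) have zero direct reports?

2

The people in Heidi's organization with no one reporting to them are Chiara, Walden. That is 2.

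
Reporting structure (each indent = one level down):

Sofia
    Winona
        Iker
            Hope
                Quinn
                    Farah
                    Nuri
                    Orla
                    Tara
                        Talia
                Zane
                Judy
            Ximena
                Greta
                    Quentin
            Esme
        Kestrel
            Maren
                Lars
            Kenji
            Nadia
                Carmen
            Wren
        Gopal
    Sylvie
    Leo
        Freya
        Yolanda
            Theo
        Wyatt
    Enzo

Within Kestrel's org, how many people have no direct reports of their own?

The people in Kestrel's organization with no one reporting to them are Wren, Carmen, Kenji, Lars. That is 4.

4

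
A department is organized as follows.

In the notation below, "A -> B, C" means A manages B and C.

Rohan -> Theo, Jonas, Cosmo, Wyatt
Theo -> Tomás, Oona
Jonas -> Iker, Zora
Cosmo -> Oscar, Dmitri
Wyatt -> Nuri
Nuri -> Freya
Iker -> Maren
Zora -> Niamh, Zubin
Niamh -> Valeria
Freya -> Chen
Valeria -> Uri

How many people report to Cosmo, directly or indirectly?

2

Cosmo directly manages Oscar, Dmitri. Oscar has no reports. Dmitri has no reports. So Cosmo's organization is 2 direct reports plus everyone under them: 1 + 1 = 2.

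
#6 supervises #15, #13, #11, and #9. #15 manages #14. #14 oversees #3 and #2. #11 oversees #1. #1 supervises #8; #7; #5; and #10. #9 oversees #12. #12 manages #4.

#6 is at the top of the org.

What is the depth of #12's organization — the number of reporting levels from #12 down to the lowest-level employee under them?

1

The longest chain under #12 runs #12 → #4, which is 1 level below #12.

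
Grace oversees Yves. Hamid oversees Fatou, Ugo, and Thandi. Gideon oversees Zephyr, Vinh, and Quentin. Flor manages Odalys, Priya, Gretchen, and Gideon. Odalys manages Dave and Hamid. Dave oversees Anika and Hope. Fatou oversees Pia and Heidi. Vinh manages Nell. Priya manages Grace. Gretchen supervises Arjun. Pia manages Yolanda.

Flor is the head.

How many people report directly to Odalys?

Odalys directly manages Dave, Hamid. That is 2 direct reports.

2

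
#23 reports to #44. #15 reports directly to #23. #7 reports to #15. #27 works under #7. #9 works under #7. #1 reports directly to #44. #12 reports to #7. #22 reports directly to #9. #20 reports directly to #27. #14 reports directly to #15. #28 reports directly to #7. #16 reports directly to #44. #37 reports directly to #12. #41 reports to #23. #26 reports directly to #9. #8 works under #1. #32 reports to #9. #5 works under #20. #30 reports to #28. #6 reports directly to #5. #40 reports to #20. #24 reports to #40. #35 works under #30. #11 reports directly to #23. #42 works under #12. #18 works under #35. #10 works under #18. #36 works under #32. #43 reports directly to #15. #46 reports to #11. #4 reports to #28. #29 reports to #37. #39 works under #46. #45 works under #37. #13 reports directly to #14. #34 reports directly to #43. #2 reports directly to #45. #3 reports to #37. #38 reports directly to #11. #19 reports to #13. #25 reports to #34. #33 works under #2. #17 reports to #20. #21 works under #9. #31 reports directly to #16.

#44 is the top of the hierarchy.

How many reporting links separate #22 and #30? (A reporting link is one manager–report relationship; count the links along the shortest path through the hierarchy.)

4

#22 is 2 levels below #7, and #30 is 2 levels below #7 (their lowest common manager). The shortest path runs up from #22 to #7 and back down to #30: 2 + 2 = 4 links.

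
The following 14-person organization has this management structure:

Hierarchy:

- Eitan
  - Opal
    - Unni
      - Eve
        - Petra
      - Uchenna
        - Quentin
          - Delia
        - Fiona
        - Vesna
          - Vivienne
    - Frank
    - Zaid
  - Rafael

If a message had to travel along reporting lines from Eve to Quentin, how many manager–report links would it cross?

3

Eve is 1 level below Unni, and Quentin is 2 levels below Unni (their lowest common manager). The shortest path runs up from Eve to Unni and back down to Quentin: 1 + 2 = 3 links.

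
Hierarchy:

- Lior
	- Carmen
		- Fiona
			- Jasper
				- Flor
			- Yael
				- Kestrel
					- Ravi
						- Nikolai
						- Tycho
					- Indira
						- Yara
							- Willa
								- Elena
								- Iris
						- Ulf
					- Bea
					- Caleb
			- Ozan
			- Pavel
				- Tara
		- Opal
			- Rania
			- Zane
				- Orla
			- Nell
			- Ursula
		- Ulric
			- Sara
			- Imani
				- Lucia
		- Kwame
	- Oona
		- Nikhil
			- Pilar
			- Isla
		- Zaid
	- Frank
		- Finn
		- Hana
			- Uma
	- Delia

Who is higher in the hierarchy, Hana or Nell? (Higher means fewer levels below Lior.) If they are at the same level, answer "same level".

Hana

Hana is 2 levels below Lior; Nell is 3. Hana is higher.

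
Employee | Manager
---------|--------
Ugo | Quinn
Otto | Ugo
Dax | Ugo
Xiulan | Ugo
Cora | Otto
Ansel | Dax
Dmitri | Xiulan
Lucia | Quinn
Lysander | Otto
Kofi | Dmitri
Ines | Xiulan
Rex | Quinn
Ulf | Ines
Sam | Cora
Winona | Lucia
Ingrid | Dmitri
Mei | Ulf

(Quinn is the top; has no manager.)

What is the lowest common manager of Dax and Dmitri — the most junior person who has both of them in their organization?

Ugo

Dax's chain of managers is Ugo, Quinn. Dmitri's chain of managers is Xiulan, Ugo, Quinn. The first manager that appears in both chains is Ugo.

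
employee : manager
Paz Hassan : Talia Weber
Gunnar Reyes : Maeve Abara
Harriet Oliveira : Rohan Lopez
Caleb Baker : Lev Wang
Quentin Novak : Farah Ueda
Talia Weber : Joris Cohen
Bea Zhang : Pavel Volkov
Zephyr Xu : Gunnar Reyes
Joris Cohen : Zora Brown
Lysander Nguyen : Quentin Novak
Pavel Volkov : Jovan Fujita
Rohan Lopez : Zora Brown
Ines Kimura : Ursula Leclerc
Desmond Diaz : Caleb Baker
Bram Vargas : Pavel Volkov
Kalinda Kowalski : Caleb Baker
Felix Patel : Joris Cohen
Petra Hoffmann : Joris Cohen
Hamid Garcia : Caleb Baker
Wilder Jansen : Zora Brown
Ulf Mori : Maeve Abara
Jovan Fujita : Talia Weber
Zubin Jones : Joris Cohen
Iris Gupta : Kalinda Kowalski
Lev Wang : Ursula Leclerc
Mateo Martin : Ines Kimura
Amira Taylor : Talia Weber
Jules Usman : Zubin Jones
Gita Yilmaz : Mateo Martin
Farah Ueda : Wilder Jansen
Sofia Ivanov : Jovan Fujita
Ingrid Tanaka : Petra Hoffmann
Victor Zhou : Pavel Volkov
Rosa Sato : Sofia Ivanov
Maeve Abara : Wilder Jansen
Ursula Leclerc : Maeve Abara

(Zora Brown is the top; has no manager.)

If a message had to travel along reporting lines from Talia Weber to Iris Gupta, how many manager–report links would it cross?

9

Talia Weber is 2 levels below Zora Brown, and Iris Gupta is 7 levels below Zora Brown (their lowest common manager). The shortest path runs up from Talia Weber to Zora Brown and back down to Iris Gupta: 2 + 7 = 9 links.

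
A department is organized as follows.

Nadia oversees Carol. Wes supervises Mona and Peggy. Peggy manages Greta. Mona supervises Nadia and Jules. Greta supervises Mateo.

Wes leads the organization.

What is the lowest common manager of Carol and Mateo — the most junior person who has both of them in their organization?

Wes

Carol's chain of managers is Nadia, Mona, Wes. Mateo's chain of managers is Greta, Peggy, Wes. The first manager that appears in both chains is Wes.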